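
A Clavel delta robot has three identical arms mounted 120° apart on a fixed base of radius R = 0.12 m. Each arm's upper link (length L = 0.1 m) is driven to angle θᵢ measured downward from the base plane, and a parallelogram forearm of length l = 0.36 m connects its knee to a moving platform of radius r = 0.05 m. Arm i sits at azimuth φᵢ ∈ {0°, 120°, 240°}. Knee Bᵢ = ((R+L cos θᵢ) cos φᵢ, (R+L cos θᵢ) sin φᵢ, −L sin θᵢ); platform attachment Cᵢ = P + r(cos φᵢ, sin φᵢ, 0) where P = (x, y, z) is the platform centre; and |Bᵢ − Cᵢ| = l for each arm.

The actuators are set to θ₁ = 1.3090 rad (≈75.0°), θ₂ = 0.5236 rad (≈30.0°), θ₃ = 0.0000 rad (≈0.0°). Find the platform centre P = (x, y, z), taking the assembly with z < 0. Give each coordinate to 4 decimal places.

φ1=0.0°: virtual centre (0.0959, 0.0000, -0.0966), radius l
centre 2 = (0.1566·cos120.0°, 0.1566·sin120.0°, -0.0500) = (-0.0783, 0.1356, -0.0500)
arm 3 at φ=240.0°: e+L cos θ3 = 0.1700;  centre 3 = (-0.0850, -0.1472, 0.0000)
eliminate P² terms by subtracting sphere 1 from 2 and 3
linear system: -0.3484x+0.2712y = 0.0085−0.0932z; -0.3618x+-0.2944y = 0.0104−0.1932z
Cramer: x(z) = -0.0265+0.3978z;  y(z) = -0.0027+0.1674z
into |P−centre ₁|² = l²: 1.1862z² + 0.0949z + -0.1053 = 0;  Δ = 0.5086;  z = -0.3406 or 0.2606 → z<0 root = -0.3406
x = -0.1620, y = -0.0597

(-0.1620, -0.0597, -0.3406)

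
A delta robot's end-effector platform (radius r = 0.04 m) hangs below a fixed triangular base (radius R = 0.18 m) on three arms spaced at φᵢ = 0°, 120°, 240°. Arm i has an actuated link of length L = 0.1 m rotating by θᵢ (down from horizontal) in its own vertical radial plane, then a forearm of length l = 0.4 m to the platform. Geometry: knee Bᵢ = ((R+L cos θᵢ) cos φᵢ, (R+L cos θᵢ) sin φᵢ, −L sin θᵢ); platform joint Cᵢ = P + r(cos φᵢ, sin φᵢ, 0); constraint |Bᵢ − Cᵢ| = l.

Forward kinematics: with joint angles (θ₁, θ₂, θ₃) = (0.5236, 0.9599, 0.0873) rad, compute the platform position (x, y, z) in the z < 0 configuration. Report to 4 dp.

arm 1 at φ=0.0°: e+L cos θ1 = 0.2266;  O1 = (0.2266, 0.0000, -0.0500)
φ2=120.0°: virtual centre (-0.0987, 0.1709, -0.0819), radius l
arm 3 at φ=240.0°: e+L cos θ3 = 0.2396;  O3 = (-0.1198, -0.2075, -0.0087)
|O₂|²−|O₁|² = -0.0082;  |O₃|²−|O₁|² = 0.0036
linear system: -0.6506x+0.3418y = -0.0082−-0.0638z; -0.6928x+-0.4150y = 0.0036−0.0826z
Cramer: x(z) = 0.0042+0.0034z;  y(z) = -0.0159+0.1932z
quadratic in z: (1.0373)z²+(0.0923)z+(-0.1078)=0, √Δ=0.6752 → z ∈ {-0.3699, 0.2809}; z = -0.3699 (taking z<0)
x = 0.0030, y = -0.0874

(0.0030, -0.0874, -0.3699)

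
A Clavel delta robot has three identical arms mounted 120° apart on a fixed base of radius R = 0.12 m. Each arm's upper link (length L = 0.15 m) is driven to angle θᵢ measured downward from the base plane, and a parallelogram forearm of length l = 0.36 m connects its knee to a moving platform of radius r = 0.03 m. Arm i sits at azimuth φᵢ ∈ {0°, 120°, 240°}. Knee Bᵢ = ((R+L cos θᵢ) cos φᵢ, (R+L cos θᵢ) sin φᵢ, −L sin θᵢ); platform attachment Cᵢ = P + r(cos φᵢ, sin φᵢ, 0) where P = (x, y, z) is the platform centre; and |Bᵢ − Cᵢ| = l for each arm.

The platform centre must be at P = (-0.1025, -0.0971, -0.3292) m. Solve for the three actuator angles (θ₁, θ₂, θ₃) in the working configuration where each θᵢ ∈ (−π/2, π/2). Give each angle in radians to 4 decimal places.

rotate P by −φ1: (-0.1025, -0.0971, -0.3292)
  A=0.1925, B=-0.3292, C=(l²−L²−A²−y'²−z²)/(2L)=-0.1592
  θ1 = atan2(B,A) + arccos(C/0.3814) = 0.9598
arm 2 (φ=120.0°): x'=-0.0328, y'=0.1373
  A=0.1228, B=-0.3292, C=(l²−L²−A²−y'²−z²)/(2L)=-0.1174
  θ2 = atan2(B,A) + arccos(C/0.3514) = 0.6978
φ3=240.0° → target in arm frame (0.1353, -0.0402)
  e−x'=-0.0453;  (l²−L²−(e−x')²−y'²−z²)/2L = -0.0165
  θ3 = atan2(B,A) + arccos(C/0.3323) = -0.0872

θ₁ = 0.9598, θ₂ = 0.6978, θ₃ = -0.0872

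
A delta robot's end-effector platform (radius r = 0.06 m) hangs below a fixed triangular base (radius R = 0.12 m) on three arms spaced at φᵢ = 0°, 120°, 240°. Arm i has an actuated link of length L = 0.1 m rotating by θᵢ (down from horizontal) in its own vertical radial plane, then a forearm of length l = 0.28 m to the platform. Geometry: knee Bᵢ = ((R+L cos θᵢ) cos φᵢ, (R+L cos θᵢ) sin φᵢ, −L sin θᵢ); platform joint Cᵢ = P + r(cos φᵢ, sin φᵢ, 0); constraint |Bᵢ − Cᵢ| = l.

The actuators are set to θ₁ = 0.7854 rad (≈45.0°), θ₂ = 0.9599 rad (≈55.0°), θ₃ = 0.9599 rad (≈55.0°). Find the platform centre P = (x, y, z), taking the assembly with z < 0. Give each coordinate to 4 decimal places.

(0.0237, 0.0000, -0.3295)

φ1=0.0°: virtual centre (0.1307, 0.0000, -0.0707), radius l
φ2=120.0°: virtual centre (-0.0587, 0.1016, -0.0819), radius l
φ3=240.0°: virtual centre (-0.0587, -0.1016, -0.0819), radius l
|O₂|²−|O₁|² = -0.0016;  |O₃|²−|O₁|² = -0.0016
[-0.3788 0.2033 -0.0224]·P = -0.0016;  [-0.3788 -0.2033 -0.0224]·P = -0.0016
det = 0.1540;  x = 0.0042+-0.0592z,  y = 0.0000+0.0000z
quadratic in z: (1.0035)z²+(0.1564)z+(-0.0574)=0, √Δ=0.5048 → z ∈ {-0.3295, 0.1736}; z = -0.3295 (taking z<0)
x = 0.0237, y = 0.0000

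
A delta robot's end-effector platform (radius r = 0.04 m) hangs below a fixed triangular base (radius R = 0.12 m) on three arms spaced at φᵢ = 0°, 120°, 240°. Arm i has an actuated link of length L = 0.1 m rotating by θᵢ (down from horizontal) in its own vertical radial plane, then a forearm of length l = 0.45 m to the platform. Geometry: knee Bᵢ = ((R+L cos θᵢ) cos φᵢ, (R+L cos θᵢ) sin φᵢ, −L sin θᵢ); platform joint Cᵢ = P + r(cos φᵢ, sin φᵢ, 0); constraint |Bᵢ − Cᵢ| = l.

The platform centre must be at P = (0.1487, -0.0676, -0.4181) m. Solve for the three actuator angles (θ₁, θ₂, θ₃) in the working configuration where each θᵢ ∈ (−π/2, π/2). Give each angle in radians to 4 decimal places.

φ1=0.0° → target in arm frame (0.1487, -0.0676)
  A cos θ + B sin θ = C:  -0.0687·cos θ + -0.4181·sin θ = 0.0420
  θ1 = atan2(B,A) + arccos(C/0.4237) = -0.2622
φ2=120.0° → target in arm frame (-0.1329, -0.0950)
  A cos θ + B sin θ = C:  0.2129·cos θ + -0.4181·sin θ = -0.1833
  θ2 = atan2(B,A) + arccos(C/0.4692) = 0.8723
rotate P by −φ3: (-0.0158, 0.1626, -0.4181)
  e−x'=0.0958;  (l²−L²−(e−x')²−y'²−z²)/2L = -0.0896
  θ3 = atan2(B,A) + arccos(C/0.4289) = 0.4357

θ₁ = -0.2622, θ₂ = 0.8723, θ₃ = 0.4357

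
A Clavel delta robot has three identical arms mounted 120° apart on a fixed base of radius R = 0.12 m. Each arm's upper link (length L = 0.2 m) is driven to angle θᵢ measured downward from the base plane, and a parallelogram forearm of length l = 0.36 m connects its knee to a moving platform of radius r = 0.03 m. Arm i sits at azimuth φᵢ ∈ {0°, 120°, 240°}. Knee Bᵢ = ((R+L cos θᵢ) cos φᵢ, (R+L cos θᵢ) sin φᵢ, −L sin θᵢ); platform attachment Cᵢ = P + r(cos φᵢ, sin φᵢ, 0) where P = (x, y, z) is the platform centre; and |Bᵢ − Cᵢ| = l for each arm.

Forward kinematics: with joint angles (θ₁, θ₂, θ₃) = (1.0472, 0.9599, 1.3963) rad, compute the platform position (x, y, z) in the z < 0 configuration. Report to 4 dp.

φ1=0.0°: virtual centre (0.1900, 0.0000, -0.1732), radius l
arm 2 at φ=120.0°: (R−r)+L cos θ2 = 0.2047;  O2 = (-0.1024, 0.1773, -0.1638)
O3 = (0.1247·cos240.0°, 0.1247·sin240.0°, -0.1970) = (-0.0624, -0.1080, -0.1970)
eliminate P² terms by subtracting sphere 1 from 2 and 3
linear system: -0.5847x+0.3546y = 0.0026−0.0188z; -0.5047x+-0.2160y = -0.0117−-0.0475z
det = 0.3053;  x = 0.0118+-0.0419z,  y = 0.0269+-0.1220z
quadratic in z: (1.0166)z²+(0.3548)z+(-0.0671)=0, √Δ=0.6315 → z ∈ {-0.4851, 0.1361}; z = -0.4851 (taking z<0)
x = 0.0321, y = 0.0861

(0.0321, 0.0861, -0.4851)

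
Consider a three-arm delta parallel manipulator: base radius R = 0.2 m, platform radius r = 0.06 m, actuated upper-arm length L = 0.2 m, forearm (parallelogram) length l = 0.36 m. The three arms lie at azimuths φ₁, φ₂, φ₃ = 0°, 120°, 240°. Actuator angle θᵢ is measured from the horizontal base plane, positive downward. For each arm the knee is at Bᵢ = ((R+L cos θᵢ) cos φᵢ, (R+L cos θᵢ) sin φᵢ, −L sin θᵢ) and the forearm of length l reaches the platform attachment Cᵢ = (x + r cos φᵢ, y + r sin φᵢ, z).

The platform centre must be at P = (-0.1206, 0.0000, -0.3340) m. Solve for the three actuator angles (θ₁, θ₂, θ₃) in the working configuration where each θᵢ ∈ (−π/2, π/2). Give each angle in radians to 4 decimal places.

θ₁ = 1.2216, θ₂ = 0.5238, θ₃ = 0.5238

arm 1 (φ=0.0°): x'=-0.1206, y'=0.0000
  e−x'=0.2606;  (l²−L²−(e−x')²−y'²−z²)/2L = -0.2247
  √(A²+B²)=0.4236;  θ1 = -0.9082+2.1298 ≈ 1.2216
rotate P by −φ2: (0.0603, 0.1044, -0.3340)
  e−x'=0.0797;  (l²−L²−(e−x')²−y'²−z²)/2L = -0.0980
  γ=atan2(-0.3340,0.0797)=-1.3366;  ψ=arccos(-0.2855)=1.8603;  θ2=γ+ψ≈0.5238
rotate P by −φ3: (0.0603, -0.1044, -0.3340)
  A=0.0797, B=-0.3340, C=(l²−L²−A²−y'²−z²)/(2L)=-0.0980
  θ3 = atan2(B,A) + arccos(C/0.3434) = 0.5238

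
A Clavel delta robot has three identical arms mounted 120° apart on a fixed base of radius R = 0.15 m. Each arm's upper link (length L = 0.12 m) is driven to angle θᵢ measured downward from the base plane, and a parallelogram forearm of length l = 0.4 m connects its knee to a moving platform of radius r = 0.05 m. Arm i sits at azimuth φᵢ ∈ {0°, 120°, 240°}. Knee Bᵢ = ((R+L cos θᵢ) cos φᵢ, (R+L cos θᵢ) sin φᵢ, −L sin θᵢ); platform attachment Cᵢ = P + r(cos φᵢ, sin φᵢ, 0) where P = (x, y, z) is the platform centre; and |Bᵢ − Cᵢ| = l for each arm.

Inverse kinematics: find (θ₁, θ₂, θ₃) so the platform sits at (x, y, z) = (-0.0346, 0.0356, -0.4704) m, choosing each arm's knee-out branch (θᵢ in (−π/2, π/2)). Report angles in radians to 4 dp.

θ₁ = 1.2220, θ₂ = 0.8731, θ₃ = 1.1351

φ1=0.0° → target in arm frame (-0.0346, 0.0356)
  e−x'=0.1346;  (l²−L²−(e−x')²−y'²−z²)/2L = -0.3961
  √(A²+B²)=0.4893;  θ1 = -1.2921+2.5141 ≈ 1.2220
φ2=120.0° → target in arm frame (0.0481, 0.0122)
  e−x'=0.0519;  (l²−L²−(e−x')²−y'²−z²)/2L = -0.3271
  √(A²+B²)=0.4733;  θ2 = -1.4610+2.3340 ≈ 0.8731
arm 3 (φ=240.0°): x'=-0.0135, y'=-0.0478
  e−x'=0.1135;  (l²−L²−(e−x')²−y'²−z²)/2L = -0.3785
  θ3 = atan2(B,A) + arccos(C/0.4839) = 1.1351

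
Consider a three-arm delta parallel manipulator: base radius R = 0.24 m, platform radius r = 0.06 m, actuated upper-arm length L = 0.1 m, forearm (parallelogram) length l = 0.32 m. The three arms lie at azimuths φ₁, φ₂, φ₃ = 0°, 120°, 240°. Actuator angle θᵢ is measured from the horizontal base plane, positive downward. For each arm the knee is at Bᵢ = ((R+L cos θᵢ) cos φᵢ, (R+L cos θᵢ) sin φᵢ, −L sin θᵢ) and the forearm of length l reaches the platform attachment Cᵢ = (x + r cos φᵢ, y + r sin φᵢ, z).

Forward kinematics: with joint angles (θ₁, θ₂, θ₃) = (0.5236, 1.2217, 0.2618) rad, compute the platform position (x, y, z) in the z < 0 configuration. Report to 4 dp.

(0.0207, -0.0669, -0.2435)

arm 1 at φ=0.0°: (R−r)+L cos θ1 = 0.2666;  centre 1 = (0.2666, 0.0000, -0.0500)
centre 2 = (0.2142·cos120.0°, 0.2142·sin120.0°, -0.0940) = (-0.1071, 0.1855, -0.0940)
arm 3 at φ=240.0°: (R−r)+L cos θ3 = 0.2766;  centre 3 = (-0.1383, -0.2395, -0.0259)
subtract pairs → two planes through P
plane₁₂: -0.7474x+0.3710y+-0.0879z = -0.0189
Cramer: x(z) = 0.0117-0.0368z;  y(z) = -0.0273+0.1629z
quadratic in z: (1.0279)z²+(0.1099)z+(-0.0342)=0, √Δ=0.3906 → z ∈ {-0.2435, 0.1366}; z = -0.2435 (taking z<0)
x = 0.0207, y = -0.0669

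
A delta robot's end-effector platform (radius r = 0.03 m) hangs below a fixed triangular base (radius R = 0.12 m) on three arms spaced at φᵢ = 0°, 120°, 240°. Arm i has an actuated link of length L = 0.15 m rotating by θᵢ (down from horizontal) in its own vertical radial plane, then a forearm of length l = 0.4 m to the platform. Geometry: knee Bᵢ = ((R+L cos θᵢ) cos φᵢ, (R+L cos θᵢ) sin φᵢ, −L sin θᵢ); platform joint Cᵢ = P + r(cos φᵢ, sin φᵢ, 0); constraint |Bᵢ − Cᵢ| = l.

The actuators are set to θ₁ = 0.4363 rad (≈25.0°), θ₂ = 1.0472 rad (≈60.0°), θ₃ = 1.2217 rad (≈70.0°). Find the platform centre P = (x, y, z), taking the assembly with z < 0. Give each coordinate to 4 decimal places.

(0.1300, 0.0326, -0.4503)

S1 = (0.2259·cos0.0°, 0.2259·sin0.0°, -0.0634) = (0.2259, 0.0000, -0.0634)
S2 = (0.1650·cos120.0°, 0.1650·sin120.0°, -0.1299) = (-0.0825, 0.1429, -0.1299)
S3 = (0.1413·cos240.0°, 0.1413·sin240.0°, -0.1410) = (-0.0707, -0.1224, -0.1410)
|S₂|²−|S₁|² = -0.0110;  |S₃|²−|S₁|² = -0.0152
[-0.6169 0.2858 -0.1330]·P = -0.0110;  [-0.5932 -0.2448 -0.1551]·P = -0.0152
Cramer: x(z) = 0.0220-0.2399z;  y(z) = 0.0090-0.0524z
into |P−S₁|² = l²: 1.0603z² + 0.2237z + -0.1143 = 0;  Δ = 0.5348;  z = -0.4503 or 0.2394 → z<0 root = -0.4503
x = 0.1300, y = 0.0326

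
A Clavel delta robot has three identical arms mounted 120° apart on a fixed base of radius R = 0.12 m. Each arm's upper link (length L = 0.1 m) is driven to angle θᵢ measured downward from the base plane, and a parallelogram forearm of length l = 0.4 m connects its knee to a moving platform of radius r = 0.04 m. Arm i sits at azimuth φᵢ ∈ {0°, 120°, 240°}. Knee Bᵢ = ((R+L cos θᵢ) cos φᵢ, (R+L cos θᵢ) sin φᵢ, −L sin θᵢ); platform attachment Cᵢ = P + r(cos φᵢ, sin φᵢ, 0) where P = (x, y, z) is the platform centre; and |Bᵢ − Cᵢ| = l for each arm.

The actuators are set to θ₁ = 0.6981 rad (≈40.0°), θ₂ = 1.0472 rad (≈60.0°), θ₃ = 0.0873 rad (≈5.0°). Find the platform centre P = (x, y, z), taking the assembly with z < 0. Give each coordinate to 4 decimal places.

(-0.0159, -0.1298, -0.4010)

arm 1 at φ=0.0°: e+L cos θ1 = 0.1566;  S1 = (0.1566, 0.0000, -0.0643)
arm 2 at φ=120.0°: e+L cos θ2 = 0.1300;  S2 = (-0.0650, 0.1126, -0.0866)
arm 3 at φ=240.0°: e+L cos θ3 = 0.1796;  S3 = (-0.0898, -0.1556, -0.0087)
eliminate P² terms by subtracting sphere 1 from 2 and 3
plane₁₂: -0.4432x+0.2252y+-0.0447z = -0.0043
det = 0.2489;  x = 0.0020+0.0447z,  y = -0.0150+0.2863z
sphere 1 gives Az²+Bz+C=0 with A=1.0840, B=0.1061, C=-0.1317;  B²−4AC=0.5825;  roots -0.4010, 0.3031;  negative root z = -0.4010
x = -0.0159, y = -0.1298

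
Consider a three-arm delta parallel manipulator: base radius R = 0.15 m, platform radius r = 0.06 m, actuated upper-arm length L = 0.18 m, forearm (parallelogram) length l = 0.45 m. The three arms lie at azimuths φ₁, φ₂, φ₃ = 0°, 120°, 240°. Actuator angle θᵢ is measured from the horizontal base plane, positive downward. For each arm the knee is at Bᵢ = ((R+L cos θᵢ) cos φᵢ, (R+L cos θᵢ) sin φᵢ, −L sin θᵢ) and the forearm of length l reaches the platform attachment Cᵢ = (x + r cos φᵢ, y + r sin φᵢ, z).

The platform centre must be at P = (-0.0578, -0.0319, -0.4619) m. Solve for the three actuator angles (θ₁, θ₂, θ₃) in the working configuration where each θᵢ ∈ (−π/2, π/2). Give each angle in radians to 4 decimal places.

θ₁ = 0.6981, θ₂ = 0.5236, θ₃ = 0.3490

arm 1 (φ=0.0°): x'=-0.0578, y'=-0.0319
  A cos θ + B sin θ = C:  0.1478·cos θ + -0.4619·sin θ = -0.1837
  √(A²+B²)=0.4850;  θ1 = -1.2611+1.9592 ≈ 0.6981
arm 2 (φ=120.0°): x'=0.0013, y'=0.0660
  A=0.0887, B=-0.4619, C=(l²−L²−A²−y'²−z²)/(2L)=-0.1541
  γ=atan2(-0.4619,0.0887)=-1.3810;  ψ=arccos(-0.3277)=1.9046;  θ2=γ+ψ≈0.5236
arm 3 (φ=240.0°): x'=0.0565, y'=-0.0341
  e−x'=0.0335;  (l²−L²−(e−x')²−y'²−z²)/2L = -0.1265
  θ3 = atan2(B,A) + arccos(C/0.4631) = 0.3490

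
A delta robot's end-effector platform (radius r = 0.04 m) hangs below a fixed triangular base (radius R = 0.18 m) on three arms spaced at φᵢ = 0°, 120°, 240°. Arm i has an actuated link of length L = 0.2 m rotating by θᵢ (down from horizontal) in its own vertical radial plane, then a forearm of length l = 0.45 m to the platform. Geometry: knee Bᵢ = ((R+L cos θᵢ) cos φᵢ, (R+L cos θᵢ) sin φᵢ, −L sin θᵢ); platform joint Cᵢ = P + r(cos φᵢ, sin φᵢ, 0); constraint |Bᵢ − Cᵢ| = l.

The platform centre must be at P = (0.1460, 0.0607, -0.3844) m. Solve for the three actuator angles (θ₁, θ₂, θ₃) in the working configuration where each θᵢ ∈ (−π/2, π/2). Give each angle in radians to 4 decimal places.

θ₁ = -0.0873, θ₂ = 0.6106, θ₃ = 0.9599

φ1=0.0° → target in arm frame (0.1460, 0.0607)
  A=-0.0060, B=-0.3844, C=(l²−L²−A²−y'²−z²)/(2L)=0.0275
  θ1 = atan2(B,A) + arccos(C/0.3844) = -0.0873
rotate P by −φ2: (-0.0204, -0.1568, -0.3844)
  A cos θ + B sin θ = C:  0.1604·cos θ + -0.3844·sin θ = -0.0890
  γ=atan2(-0.3844,0.1604)=-1.1754;  ψ=arccos(-0.2136)=1.7860;  θ2=γ+ψ≈0.6106
rotate P by −φ3: (-0.1256, 0.0961, -0.3844)
  e−x'=0.2656;  (l²−L²−(e−x')²−y'²−z²)/2L = -0.1626
  √(A²+B²)=0.4672;  θ3 = -0.9662+1.9262 ≈ 0.9599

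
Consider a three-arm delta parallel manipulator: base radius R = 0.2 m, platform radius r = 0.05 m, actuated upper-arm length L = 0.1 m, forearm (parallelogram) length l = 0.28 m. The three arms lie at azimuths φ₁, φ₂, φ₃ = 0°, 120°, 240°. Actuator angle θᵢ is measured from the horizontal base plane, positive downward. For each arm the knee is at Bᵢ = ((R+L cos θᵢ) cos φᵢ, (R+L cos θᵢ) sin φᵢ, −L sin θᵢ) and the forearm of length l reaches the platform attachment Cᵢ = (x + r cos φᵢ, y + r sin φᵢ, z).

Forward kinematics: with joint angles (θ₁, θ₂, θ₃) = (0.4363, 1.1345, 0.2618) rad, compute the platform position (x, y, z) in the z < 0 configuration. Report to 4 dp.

(0.0225, -0.0585, -0.2078)

S1 = (0.2406·cos0.0°, 0.2406·sin0.0°, -0.0423) = (0.2406, 0.0000, -0.0423)
φ2=120.0°: virtual centre (-0.0961, 0.1665, -0.0906), radius l
φ3=240.0°: virtual centre (-0.1233, -0.2136, -0.0259), radius l
eliminate P² terms by subtracting sphere 1 from 2 and 3
linear system: -0.6735x+0.3330y = -0.0145−-0.0967z; -0.7279x+-0.4271y = 0.0018−0.0328z
Cramer: x(z) = 0.0106-0.0574z;  y(z) = -0.0222+0.1745z
quadratic in z: (1.0337)z²+(0.1032)z+(-0.0232)=0, √Δ=0.3264 → z ∈ {-0.2078, 0.1080}; z = -0.2078 (taking z<0)
x = 0.0225, y = -0.0585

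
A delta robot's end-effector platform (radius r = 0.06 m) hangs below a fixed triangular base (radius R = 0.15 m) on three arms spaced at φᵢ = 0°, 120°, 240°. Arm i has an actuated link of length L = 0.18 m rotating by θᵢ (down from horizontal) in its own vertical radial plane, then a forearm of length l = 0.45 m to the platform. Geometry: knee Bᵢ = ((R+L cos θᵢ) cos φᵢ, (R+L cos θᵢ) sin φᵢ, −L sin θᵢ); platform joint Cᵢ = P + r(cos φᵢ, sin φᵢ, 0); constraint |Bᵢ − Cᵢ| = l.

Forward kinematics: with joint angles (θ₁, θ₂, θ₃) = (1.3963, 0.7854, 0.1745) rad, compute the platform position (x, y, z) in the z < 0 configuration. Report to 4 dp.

φ1=0.0°: virtual centre (0.1213, 0.0000, -0.1773), radius l
φ2=120.0°: virtual centre (-0.1086, 0.1882, -0.1273), radius l
φ3=240.0°: virtual centre (-0.1336, -0.2315, -0.0313), radius l
|O₂|²−|O₁|² = 0.0173;  |O₃|²−|O₁|² = 0.0263
[-0.4598 0.3763 0.1000]·P = 0.0173;  [-0.5098 -0.4629 0.2920]·P = 0.0263
det = 0.4047;  x = -0.0442+0.3859z,  y = -0.0081+0.2059z
quadratic in z: (1.1913)z²+(0.2235)z+(-0.1436)=0, √Δ=0.8570 → z ∈ {-0.4535, 0.2659}; z = -0.4535 (taking z<0)
x = -0.2192, y = -0.1014

(-0.2192, -0.1014, -0.4535)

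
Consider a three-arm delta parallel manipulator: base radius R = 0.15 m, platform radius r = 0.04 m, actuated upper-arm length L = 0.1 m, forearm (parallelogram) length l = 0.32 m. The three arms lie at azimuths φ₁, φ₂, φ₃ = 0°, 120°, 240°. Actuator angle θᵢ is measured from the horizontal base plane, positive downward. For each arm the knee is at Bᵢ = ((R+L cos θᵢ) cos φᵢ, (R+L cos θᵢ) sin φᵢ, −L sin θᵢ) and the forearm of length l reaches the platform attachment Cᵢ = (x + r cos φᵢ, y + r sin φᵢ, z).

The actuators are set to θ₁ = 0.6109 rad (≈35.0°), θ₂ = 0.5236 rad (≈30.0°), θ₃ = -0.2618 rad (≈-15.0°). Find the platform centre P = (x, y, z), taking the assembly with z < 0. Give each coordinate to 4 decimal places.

arm 1 at φ=0.0°: (R−r)+L cos θ1 = 0.1919;  centre 1 = (0.1919, 0.0000, -0.0574)
centre 2 = (0.1966·cos120.0°, 0.1966·sin120.0°, -0.0500) = (-0.0983, 0.1703, -0.0500)
φ3=240.0°: virtual centre (-0.1033, -0.1789, 0.0259), radius l
eliminate P² terms by subtracting sphere 1 from 2 and 3
[-0.5804 0.3405 0.0147]·P = 0.0010;  [-0.5904 -0.3578 0.1665]·P = 0.0032
Cramer: x(z) = -0.0036+0.1516z;  y(z) = -0.0031+0.2151z
sphere 1 gives Az²+Bz+C=0 with A=1.0693, B=0.0541, C=-0.0609;  B²−4AC=0.2633;  roots -0.2653, 0.2146;  negative root z = -0.2653
x = -0.0438, y = -0.0602

(-0.0438, -0.0602, -0.2653)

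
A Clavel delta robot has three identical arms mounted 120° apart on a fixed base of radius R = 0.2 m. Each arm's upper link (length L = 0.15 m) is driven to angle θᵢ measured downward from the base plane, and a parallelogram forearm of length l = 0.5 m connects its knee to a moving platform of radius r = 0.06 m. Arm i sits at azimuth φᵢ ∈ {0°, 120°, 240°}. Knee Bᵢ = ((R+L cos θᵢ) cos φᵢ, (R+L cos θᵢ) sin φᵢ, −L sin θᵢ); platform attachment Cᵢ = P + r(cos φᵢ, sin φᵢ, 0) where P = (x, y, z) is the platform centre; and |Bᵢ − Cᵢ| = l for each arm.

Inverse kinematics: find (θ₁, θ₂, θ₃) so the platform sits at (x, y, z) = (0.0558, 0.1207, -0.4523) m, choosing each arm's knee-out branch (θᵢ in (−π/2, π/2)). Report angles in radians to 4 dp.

arm 1 (φ=0.0°): x'=0.0558, y'=0.1207
  A=0.0842, B=-0.4523, C=(l²−L²−A²−y'²−z²)/(2L)=0.0042
  √(A²+B²)=0.4601;  θ1 = -1.3867+1.5616 ≈ 0.1749
φ2=120.0° → target in arm frame (0.0766, -0.1087)
  e−x'=0.0634;  (l²−L²−(e−x')²−y'²−z²)/2L = 0.0237
  γ=atan2(-0.4523,0.0634)=-1.4316;  ψ=arccos(0.0518)=1.5190;  θ2=γ+ψ≈0.0874
arm 3 (φ=240.0°): x'=-0.1324, y'=-0.0120
  e−x'=0.2724;  (l²−L²−(e−x')²−y'²−z²)/2L = -0.1715
  √(A²+B²)=0.5280;  θ3 = -1.0287+1.9015 ≈ 0.8728

θ₁ = 0.1749, θ₂ = 0.0874, θ₃ = 0.8728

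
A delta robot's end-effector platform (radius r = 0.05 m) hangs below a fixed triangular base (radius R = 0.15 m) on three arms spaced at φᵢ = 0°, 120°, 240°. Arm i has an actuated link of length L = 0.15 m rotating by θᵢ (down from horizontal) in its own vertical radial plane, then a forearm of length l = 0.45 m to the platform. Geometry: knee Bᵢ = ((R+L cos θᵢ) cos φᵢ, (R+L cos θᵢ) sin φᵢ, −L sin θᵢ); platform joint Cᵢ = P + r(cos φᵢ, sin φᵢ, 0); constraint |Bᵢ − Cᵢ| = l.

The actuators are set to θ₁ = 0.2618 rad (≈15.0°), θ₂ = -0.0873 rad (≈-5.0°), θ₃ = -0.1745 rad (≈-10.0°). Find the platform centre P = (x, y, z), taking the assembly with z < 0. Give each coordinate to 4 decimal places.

(-0.0595, -0.0109, -0.3700)

arm 1 at φ=0.0°: e+L cos θ1 = 0.2449;  S1 = (0.2449, 0.0000, -0.0388)
φ2=120.0°: virtual centre (-0.1247, 0.2160, 0.0131), radius l
S3 = (0.2477·cos240.0°, 0.2477·sin240.0°, 0.0260) = (-0.1239, -0.2145, 0.0260)
|S₂|²−|S₁|² = 0.0009;  |S₃|²−|S₁|² = 0.0006
[-0.7392 0.4320 0.1038]·P = 0.0009;  [-0.7375 -0.4291 0.1297]·P = 0.0006
det = 0.6358;  x = -0.0010+0.1582z,  y = 0.0004+0.0304z
into |P−S₁|² = l²: 1.0260z² + -0.0001z + -0.1405 = 0;  Δ = 0.5767;  z = -0.3700 or 0.3702 → z<0 root = -0.3700
x = -0.0595, y = -0.0109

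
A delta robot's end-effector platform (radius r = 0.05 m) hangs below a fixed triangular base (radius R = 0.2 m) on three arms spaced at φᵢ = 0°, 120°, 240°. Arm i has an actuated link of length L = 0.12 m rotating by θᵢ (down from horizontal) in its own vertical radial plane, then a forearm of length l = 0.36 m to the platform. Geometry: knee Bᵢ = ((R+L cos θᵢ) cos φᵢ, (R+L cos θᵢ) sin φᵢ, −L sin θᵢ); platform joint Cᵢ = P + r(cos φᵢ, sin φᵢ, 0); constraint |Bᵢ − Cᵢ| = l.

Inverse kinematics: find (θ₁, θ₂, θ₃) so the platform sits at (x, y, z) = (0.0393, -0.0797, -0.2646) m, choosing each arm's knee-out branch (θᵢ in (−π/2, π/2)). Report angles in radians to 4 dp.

arm 1 (φ=0.0°): x'=0.0393, y'=-0.0797
  e−x'=0.1107;  (l²−L²−(e−x')²−y'²−z²)/2L = 0.1108
  θ1 = atan2(B,A) + arccos(C/0.2868) = -0.0002
rotate P by −φ2: (-0.0887, 0.0058, -0.2646)
  A cos θ + B sin θ = C:  0.2387·cos θ + -0.2646·sin θ = -0.0492
  θ2 = atan2(B,A) + arccos(C/0.3563) = 0.8725
arm 3 (φ=240.0°): x'=0.0494, y'=0.0739
  e−x'=0.1006;  (l²−L²−(e−x')²−y'²−z²)/2L = 0.1233
  √(A²+B²)=0.2831;  θ3 = -1.2074+1.1200 ≈ -0.0874

θ₁ = -0.0002, θ₂ = 0.8725, θ₃ = -0.0874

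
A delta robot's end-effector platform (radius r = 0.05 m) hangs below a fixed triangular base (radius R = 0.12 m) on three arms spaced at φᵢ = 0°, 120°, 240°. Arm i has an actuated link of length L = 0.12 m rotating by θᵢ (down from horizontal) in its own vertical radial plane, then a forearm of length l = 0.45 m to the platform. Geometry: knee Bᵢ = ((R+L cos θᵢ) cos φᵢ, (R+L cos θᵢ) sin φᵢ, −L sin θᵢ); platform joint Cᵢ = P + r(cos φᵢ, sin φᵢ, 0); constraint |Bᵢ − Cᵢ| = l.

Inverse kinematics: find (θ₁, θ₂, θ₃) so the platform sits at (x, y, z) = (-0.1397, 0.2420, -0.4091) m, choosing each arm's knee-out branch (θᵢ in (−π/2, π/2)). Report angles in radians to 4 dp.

arm 1 (φ=0.0°): x'=-0.1397, y'=0.2420
  e−x'=0.2097;  (l²−L²−(e−x')²−y'²−z²)/2L = -0.3408
  θ1 = atan2(B,A) + arccos(C/0.4597) = 1.3088
φ2=120.0° → target in arm frame (0.2794, 0.0000)
  A=-0.2094, B=-0.4091, C=(l²−L²−A²−y'²−z²)/(2L)=-0.0963
  γ=atan2(-0.4091,-0.2094)=-2.0439;  ψ=arccos(-0.2096)=1.7820;  θ2=γ+ψ≈-0.2619
φ3=240.0° → target in arm frame (-0.1397, -0.2420)
  A cos θ + B sin θ = C:  0.2097·cos θ + -0.4091·sin θ = -0.3409
  θ3 = atan2(B,A) + arccos(C/0.4597) = 1.3089

θ₁ = 1.3088, θ₂ = -0.2619, θ₃ = 1.3089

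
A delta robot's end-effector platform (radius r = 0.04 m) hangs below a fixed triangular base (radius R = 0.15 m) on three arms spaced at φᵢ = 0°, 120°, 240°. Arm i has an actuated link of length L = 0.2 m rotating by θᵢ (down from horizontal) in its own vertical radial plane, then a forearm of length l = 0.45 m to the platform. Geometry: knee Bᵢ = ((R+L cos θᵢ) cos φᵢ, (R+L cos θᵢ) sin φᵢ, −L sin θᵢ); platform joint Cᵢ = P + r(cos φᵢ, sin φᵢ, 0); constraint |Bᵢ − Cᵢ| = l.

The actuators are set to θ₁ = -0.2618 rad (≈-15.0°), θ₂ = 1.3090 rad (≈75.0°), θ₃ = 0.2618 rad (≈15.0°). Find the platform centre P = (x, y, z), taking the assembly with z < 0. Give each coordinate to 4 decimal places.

arm 1 at φ=0.0°: (R−r)+L cos θ1 = 0.3032;  centre 1 = (0.3032, 0.0000, 0.0518)
centre 2 = (0.1618·cos120.0°, 0.1618·sin120.0°, -0.1932) = (-0.0809, 0.1401, -0.1932)
φ3=240.0°: virtual centre (-0.1516, -0.2626, -0.0518), radius l
eliminate P² terms by subtracting sphere 1 from 2 and 3
linear system: -0.7681x+0.2802y = -0.0311−-0.4899z; -0.9096x+-0.5251y = 0.0000−-0.2071z
det = 0.6582;  x = 0.0248+-0.4790z,  y = -0.0430+0.4353z
quadratic in z: (1.4189)z²+(0.1257)z+(-0.1205)=0, √Δ=0.8365 → z ∈ {-0.3390, 0.2505}; z = -0.3390 (taking z<0)
x = 0.1872, y = -0.1906

(0.1872, -0.1906, -0.3390)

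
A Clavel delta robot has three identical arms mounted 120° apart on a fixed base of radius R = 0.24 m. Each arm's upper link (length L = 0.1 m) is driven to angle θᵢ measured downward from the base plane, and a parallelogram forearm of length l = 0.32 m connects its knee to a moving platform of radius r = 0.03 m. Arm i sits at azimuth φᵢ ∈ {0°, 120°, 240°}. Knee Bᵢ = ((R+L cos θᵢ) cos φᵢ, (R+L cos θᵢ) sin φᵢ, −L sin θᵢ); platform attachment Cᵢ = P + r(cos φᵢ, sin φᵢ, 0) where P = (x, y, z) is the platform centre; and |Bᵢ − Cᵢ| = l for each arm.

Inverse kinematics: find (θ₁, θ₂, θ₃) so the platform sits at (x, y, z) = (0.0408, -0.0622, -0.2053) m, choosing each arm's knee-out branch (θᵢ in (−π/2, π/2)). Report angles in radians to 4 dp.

θ₁ = 0.3491, θ₂ = 1.3964, θ₃ = 0.4358

φ1=0.0° → target in arm frame (0.0408, -0.0622)
  A=0.1692, B=-0.2053, C=(l²−L²−A²−y'²−z²)/(2L)=0.0888
  γ=atan2(-0.2053,0.1692)=-0.8815;  ψ=arccos(0.3337)=1.2306;  θ1=γ+ψ≈0.3491
φ2=120.0° → target in arm frame (-0.0743, -0.0042)
  e−x'=0.2843;  (l²−L²−(e−x')²−y'²−z²)/2L = -0.1529
  θ2 = atan2(B,A) + arccos(C/0.3507) = 1.3964
arm 3 (φ=240.0°): x'=0.0335, y'=0.0664
  A=0.1765, B=-0.2053, C=(l²−L²−A²−y'²−z²)/(2L)=0.0734
  √(A²+B²)=0.2708;  θ3 = -0.8606+1.2964 ≈ 0.4358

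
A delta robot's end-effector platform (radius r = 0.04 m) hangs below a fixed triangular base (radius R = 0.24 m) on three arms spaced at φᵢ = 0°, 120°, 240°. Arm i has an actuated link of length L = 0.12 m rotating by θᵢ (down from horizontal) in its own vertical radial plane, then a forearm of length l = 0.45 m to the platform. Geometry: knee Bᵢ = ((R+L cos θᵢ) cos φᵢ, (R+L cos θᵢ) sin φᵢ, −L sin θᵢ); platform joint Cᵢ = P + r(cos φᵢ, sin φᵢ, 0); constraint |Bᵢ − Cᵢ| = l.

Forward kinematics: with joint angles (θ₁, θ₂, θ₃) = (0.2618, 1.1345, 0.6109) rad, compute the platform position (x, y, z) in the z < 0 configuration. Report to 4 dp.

arm 1 at φ=0.0°: e+L cos θ1 = 0.3159;  centre 1 = (0.3159, 0.0000, -0.0311)
φ2=120.0°: virtual centre (-0.1254, 0.2171, -0.1088), radius l
φ3=240.0°: virtual centre (-0.1491, -0.2583, -0.0688), radius l
eliminate P² terms by subtracting sphere 1 from 2 and 3
plane₁₂: -0.8825x+0.4342y+-0.1554z = -0.0261
det = 0.8599;  x = 0.0192+-0.1315z,  y = -0.0210+0.0906z
quadratic in z: (1.0255)z²+(0.1364)z+(-0.1131)=0, √Δ=0.6946 → z ∈ {-0.4051, 0.2722}; z = -0.4051 (taking z<0)
x = 0.0725, y = -0.0577

(0.0725, -0.0577, -0.4051)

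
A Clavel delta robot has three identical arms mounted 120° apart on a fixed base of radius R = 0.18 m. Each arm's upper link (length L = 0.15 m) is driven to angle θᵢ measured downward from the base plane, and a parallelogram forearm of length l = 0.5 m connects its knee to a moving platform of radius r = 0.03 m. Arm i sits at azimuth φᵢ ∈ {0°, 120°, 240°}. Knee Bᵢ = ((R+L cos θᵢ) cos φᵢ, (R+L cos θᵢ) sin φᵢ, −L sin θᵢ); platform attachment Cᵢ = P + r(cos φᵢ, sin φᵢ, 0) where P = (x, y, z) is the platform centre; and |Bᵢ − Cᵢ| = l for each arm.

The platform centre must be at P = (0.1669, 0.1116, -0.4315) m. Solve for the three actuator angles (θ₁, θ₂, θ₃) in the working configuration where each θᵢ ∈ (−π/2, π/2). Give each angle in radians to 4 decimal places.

θ₁ = -0.2615, θ₂ = 0.4366, θ₃ = 1.1349

φ1=0.0° → target in arm frame (0.1669, 0.1116)
  A=-0.0169, B=-0.4315, C=(l²−L²−A²−y'²−z²)/(2L)=0.0952
  √(A²+B²)=0.4318;  θ1 = -1.6099+1.3485 ≈ -0.2615
rotate P by −φ2: (0.0132, -0.2003, -0.4315)
  e−x'=0.1368;  (l²−L²−(e−x')²−y'²−z²)/2L = -0.0585
  γ=atan2(-0.4315,0.1368)=-1.2638;  ψ=arccos(-0.1292)=1.7003;  θ2=γ+ψ≈0.4366
rotate P by −φ3: (-0.1801, 0.0887, -0.4315)
  A=0.3301, B=-0.4315, C=(l²−L²−A²−y'²−z²)/(2L)=-0.2518
  γ=atan2(-0.4315,0.3301)=-0.9178;  ψ=arccos(-0.4634)=2.0527;  θ3=γ+ψ≈1.1349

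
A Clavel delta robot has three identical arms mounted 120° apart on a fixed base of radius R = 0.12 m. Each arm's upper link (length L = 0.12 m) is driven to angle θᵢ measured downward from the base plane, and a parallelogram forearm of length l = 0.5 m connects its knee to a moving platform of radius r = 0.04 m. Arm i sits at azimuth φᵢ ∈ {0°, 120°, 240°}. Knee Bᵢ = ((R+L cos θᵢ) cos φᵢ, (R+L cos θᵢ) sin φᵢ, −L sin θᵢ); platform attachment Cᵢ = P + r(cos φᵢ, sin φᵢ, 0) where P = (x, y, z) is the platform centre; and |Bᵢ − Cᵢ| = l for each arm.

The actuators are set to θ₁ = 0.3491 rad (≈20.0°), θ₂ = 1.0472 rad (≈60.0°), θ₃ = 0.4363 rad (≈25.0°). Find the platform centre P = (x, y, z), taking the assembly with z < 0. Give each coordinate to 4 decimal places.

O1 = (0.1928·cos0.0°, 0.1928·sin0.0°, -0.0410) = (0.1928, 0.0000, -0.0410)
arm 2 at φ=120.0°: ρ2 = 0.1400;  O2 = (-0.0700, 0.1212, -0.1039)
O3 = (0.1888·cos240.0°, 0.1888·sin240.0°, -0.0507) = (-0.0944, -0.1635, -0.0507)
|O₂|²−|O₁|² = -0.0084;  |O₃|²−|O₁|² = -0.0006
linear system: -0.5255x+0.2425y = -0.0084−-0.1258z; -0.5743x+-0.3269y = -0.0006−-0.0193z
Cramer: x(z) = 0.0094-0.1472z;  y(z) = -0.0145+0.1995z
into |P−O₁|² = l²: 1.0615z² + 0.1303z + -0.2145 = 0;  Δ = 0.9276;  z = -0.5151 or 0.3923 → z<0 root = -0.5151
x = 0.0852, y = -0.1173

(0.0852, -0.1173, -0.5151)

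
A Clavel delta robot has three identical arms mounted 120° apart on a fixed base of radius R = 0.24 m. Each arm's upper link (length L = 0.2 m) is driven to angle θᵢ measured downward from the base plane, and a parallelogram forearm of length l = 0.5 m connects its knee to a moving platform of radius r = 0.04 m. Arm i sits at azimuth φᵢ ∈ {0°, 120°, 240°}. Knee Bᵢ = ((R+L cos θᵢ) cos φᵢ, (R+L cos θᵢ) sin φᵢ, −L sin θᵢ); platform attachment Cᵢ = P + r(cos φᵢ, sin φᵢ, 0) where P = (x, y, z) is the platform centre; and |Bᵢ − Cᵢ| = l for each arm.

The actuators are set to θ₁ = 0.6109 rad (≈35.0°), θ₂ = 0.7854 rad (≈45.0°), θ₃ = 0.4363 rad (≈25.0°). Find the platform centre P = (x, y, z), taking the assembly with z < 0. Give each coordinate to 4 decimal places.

(0.0012, -0.0541, -0.4546)

arm 1 at φ=0.0°: e+L cos θ1 = 0.3638;  S1 = (0.3638, 0.0000, -0.1147)
S2 = (0.3414·cos120.0°, 0.3414·sin120.0°, -0.1414) = (-0.1707, 0.2957, -0.1414)
arm 3 at φ=240.0°: e+L cos θ3 = 0.3813;  S3 = (-0.1906, -0.3302, -0.0845)
|S₂|²−|S₁|² = -0.0090;  |S₃|²−|S₁|² = 0.0070
linear system: -1.0691x+0.5914y = -0.0090−-0.0534z; -1.1089x+-0.6604y = 0.0070−0.0604z
det = 1.3618;  x = 0.0013+0.0003z,  y = -0.0128+0.0909z
sphere 1 gives Az²+Bz+C=0 with A=1.0083, B=0.2269, C=-0.1053;  B²−4AC=0.4760;  roots -0.4546, 0.2296;  negative root z = -0.4546
x = 0.0012, y = -0.0541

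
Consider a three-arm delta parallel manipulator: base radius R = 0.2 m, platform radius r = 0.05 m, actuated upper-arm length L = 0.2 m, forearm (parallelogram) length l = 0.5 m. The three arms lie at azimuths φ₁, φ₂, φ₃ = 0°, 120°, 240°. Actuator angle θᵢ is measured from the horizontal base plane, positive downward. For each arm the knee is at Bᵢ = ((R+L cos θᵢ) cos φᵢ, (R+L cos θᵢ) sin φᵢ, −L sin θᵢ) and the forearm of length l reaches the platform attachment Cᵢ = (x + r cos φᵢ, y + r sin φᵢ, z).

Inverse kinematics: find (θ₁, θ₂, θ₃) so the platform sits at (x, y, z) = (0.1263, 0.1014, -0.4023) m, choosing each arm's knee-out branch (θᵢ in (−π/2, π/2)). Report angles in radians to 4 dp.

θ₁ = -0.1747, θ₂ = 0.2615, θ₃ = 0.8726

arm 1 (φ=0.0°): x'=0.1263, y'=0.1014
  A=0.0237, B=-0.4023, C=(l²−L²−A²−y'²−z²)/(2L)=0.0933
  θ1 = atan2(B,A) + arccos(C/0.4030) = -0.1747
arm 2 (φ=120.0°): x'=0.0247, y'=-0.1601
  e−x'=0.1253;  (l²−L²−(e−x')²−y'²−z²)/2L = 0.0171
  θ2 = atan2(B,A) + arccos(C/0.4214) = 0.2615
φ3=240.0° → target in arm frame (-0.1510, 0.0587)
  e−x'=0.3010;  (l²−L²−(e−x')²−y'²−z²)/2L = -0.1147
  √(A²+B²)=0.5024;  θ3 = -0.9285+1.8011 ≈ 0.8726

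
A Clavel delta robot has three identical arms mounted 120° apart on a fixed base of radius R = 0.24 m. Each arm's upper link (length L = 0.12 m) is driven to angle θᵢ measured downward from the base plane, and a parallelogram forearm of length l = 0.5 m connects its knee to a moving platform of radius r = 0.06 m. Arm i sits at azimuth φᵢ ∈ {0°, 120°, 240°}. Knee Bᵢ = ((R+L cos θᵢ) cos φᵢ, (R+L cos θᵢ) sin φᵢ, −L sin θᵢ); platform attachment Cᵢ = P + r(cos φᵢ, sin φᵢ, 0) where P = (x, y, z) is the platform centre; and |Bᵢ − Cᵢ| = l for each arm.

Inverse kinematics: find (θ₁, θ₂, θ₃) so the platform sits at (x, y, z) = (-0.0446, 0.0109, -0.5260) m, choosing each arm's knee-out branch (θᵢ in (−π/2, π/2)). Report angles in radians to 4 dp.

θ₁ = 1.1345, θ₂ = 0.7859, θ₃ = 0.8730

arm 1 (φ=0.0°): x'=-0.0446, y'=0.0109
  A cos θ + B sin θ = C:  0.2246·cos θ + -0.5260·sin θ = -0.3818
  θ1 = atan2(B,A) + arccos(C/0.5719) = 1.1345
arm 2 (φ=120.0°): x'=0.0317, y'=0.0332
  A cos θ + B sin θ = C:  0.1483·cos θ + -0.5260·sin θ = -0.2673
  θ2 = atan2(B,A) + arccos(C/0.5465) = 0.7859
rotate P by −φ3: (0.0129, -0.0441, -0.5260)
  e−x'=0.1671;  (l²−L²−(e−x')²−y'²−z²)/2L = -0.2956
  √(A²+B²)=0.5519;  θ3 = -1.2631+2.1361 ≈ 0.8730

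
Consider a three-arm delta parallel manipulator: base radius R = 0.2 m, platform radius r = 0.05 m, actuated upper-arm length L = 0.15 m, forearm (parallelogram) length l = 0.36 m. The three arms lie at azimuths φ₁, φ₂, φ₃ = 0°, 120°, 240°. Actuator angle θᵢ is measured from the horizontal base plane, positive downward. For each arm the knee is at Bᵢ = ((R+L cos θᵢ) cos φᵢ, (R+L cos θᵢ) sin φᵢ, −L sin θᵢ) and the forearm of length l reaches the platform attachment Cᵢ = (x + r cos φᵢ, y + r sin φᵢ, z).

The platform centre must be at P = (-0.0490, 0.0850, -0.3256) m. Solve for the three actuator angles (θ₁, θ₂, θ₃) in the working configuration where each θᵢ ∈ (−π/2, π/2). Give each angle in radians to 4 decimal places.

θ₁ = 0.9596, θ₂ = 0.1743, θ₃ = 0.9601

rotate P by −φ1: (-0.0490, 0.0850, -0.3256)
  A=0.1990, B=-0.3256, C=(l²−L²−A²−y'²−z²)/(2L)=-0.1525
  θ1 = atan2(B,A) + arccos(C/0.3816) = 0.9596
φ2=120.0° → target in arm frame (0.0981, -0.0001)
  A cos θ + B sin θ = C:  0.0519·cos θ + -0.3256·sin θ = -0.0054
  θ2 = atan2(B,A) + arccos(C/0.3297) = 0.1743
arm 3 (φ=240.0°): x'=-0.0491, y'=-0.0849
  e−x'=0.1991;  (l²−L²−(e−x')²−y'²−z²)/2L = -0.1526
  γ=atan2(-0.3256,0.1991)=-1.0219;  ψ=arccos(-0.3998)=1.9821;  θ3=γ+ψ≈0.9601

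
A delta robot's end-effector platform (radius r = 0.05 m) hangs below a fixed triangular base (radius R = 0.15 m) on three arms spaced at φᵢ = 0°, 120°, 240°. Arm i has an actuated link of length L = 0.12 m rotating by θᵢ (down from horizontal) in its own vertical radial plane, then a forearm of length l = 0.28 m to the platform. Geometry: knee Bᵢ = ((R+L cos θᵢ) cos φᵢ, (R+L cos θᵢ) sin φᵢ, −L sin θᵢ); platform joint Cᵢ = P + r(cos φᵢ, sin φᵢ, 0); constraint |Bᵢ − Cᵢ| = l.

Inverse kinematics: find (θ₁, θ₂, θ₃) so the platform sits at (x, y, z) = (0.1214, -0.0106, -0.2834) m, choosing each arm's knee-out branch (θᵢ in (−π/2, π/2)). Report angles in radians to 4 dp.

rotate P by −φ1: (0.1214, -0.0106, -0.2834)
  A cos θ + B sin θ = C:  -0.0214·cos θ + -0.2834·sin θ = -0.0704
  θ1 = atan2(B,A) + arccos(C/0.2842) = 0.1748
arm 2 (φ=120.0°): x'=-0.0699, y'=-0.0998
  e−x'=0.1699;  (l²−L²−(e−x')²−y'²−z²)/2L = -0.2298
  θ2 = atan2(B,A) + arccos(C/0.3304) = 1.3089
φ3=240.0° → target in arm frame (-0.0515, 0.1104)
  A=0.1515, B=-0.2834, C=(l²−L²−A²−y'²−z²)/(2L)=-0.2145
  √(A²+B²)=0.3214;  θ3 = -1.0798+2.3014 ≈ 1.2216

θ₁ = 0.1748, θ₂ = 1.3089, θ₃ = 1.2216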